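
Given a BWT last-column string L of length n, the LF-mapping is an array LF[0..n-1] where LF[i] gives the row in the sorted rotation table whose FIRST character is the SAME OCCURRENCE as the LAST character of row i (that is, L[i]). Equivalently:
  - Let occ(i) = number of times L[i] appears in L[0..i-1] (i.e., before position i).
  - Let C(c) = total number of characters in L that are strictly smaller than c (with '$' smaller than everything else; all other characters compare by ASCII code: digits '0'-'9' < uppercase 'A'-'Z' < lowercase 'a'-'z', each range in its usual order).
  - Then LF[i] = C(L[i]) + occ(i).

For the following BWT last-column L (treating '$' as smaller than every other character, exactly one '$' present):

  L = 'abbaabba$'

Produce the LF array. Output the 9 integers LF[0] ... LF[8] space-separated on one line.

Answer: 1 5 6 2 3 7 8 4 0

Derivation:
Char counts: '$':1, 'a':4, 'b':4
C (first-col start): C('$')=0, C('a')=1, C('b')=5
L[0]='a': occ=0, LF[0]=C('a')+0=1+0=1
L[1]='b': occ=0, LF[1]=C('b')+0=5+0=5
L[2]='b': occ=1, LF[2]=C('b')+1=5+1=6
L[3]='a': occ=1, LF[3]=C('a')+1=1+1=2
L[4]='a': occ=2, LF[4]=C('a')+2=1+2=3
L[5]='b': occ=2, LF[5]=C('b')+2=5+2=7
L[6]='b': occ=3, LF[6]=C('b')+3=5+3=8
L[7]='a': occ=3, LF[7]=C('a')+3=1+3=4
L[8]='$': occ=0, LF[8]=C('$')+0=0+0=0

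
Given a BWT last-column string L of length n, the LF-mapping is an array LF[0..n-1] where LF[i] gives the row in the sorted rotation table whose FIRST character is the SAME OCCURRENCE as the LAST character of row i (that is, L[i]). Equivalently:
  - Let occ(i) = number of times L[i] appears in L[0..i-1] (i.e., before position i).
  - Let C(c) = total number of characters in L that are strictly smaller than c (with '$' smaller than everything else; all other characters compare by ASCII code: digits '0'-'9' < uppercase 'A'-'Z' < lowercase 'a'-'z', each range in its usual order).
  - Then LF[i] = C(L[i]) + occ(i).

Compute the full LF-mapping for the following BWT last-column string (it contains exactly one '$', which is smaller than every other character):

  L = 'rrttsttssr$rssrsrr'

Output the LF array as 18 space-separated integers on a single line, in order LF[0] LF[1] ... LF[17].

Char counts: '$':1, 'r':7, 's':6, 't':4
C (first-col start): C('$')=0, C('r')=1, C('s')=8, C('t')=14
L[0]='r': occ=0, LF[0]=C('r')+0=1+0=1
L[1]='r': occ=1, LF[1]=C('r')+1=1+1=2
L[2]='t': occ=0, LF[2]=C('t')+0=14+0=14
L[3]='t': occ=1, LF[3]=C('t')+1=14+1=15
L[4]='s': occ=0, LF[4]=C('s')+0=8+0=8
L[5]='t': occ=2, LF[5]=C('t')+2=14+2=16
L[6]='t': occ=3, LF[6]=C('t')+3=14+3=17
L[7]='s': occ=1, LF[7]=C('s')+1=8+1=9
L[8]='s': occ=2, LF[8]=C('s')+2=8+2=10
L[9]='r': occ=2, LF[9]=C('r')+2=1+2=3
L[10]='$': occ=0, LF[10]=C('$')+0=0+0=0
L[11]='r': occ=3, LF[11]=C('r')+3=1+3=4
L[12]='s': occ=3, LF[12]=C('s')+3=8+3=11
L[13]='s': occ=4, LF[13]=C('s')+4=8+4=12
L[14]='r': occ=4, LF[14]=C('r')+4=1+4=5
L[15]='s': occ=5, LF[15]=C('s')+5=8+5=13
L[16]='r': occ=5, LF[16]=C('r')+5=1+5=6
L[17]='r': occ=6, LF[17]=C('r')+6=1+6=7

Answer: 1 2 14 15 8 16 17 9 10 3 0 4 11 12 5 13 6 7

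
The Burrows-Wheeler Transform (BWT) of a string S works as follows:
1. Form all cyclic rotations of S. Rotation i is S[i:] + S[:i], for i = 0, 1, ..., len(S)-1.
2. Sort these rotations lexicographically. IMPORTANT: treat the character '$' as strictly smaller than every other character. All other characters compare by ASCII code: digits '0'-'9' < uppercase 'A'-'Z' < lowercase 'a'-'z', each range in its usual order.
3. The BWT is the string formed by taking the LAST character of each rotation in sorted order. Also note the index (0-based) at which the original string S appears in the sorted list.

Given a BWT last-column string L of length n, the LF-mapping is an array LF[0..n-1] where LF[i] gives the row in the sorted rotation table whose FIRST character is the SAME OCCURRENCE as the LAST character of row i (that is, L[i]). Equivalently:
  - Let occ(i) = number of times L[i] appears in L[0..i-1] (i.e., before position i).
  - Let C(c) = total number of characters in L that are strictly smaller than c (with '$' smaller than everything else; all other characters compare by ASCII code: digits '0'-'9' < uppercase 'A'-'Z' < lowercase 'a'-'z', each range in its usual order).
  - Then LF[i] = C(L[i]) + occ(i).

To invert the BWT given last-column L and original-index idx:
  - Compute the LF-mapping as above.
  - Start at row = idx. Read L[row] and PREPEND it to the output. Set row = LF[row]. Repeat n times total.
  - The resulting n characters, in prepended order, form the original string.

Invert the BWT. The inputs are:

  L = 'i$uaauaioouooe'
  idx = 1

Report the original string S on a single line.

LF mapping: 5 0 11 1 2 12 3 6 7 8 13 9 10 4
Walk LF starting at row 1, prepending L[row]:
  step 1: row=1, L[1]='$', prepend. Next row=LF[1]=0
  step 2: row=0, L[0]='i', prepend. Next row=LF[0]=5
  step 3: row=5, L[5]='u', prepend. Next row=LF[5]=12
  step 4: row=12, L[12]='o', prepend. Next row=LF[12]=10
  step 5: row=10, L[10]='u', prepend. Next row=LF[10]=13
  step 6: row=13, L[13]='e', prepend. Next row=LF[13]=4
  step 7: row=4, L[4]='a', prepend. Next row=LF[4]=2
  step 8: row=2, L[2]='u', prepend. Next row=LF[2]=11
  step 9: row=11, L[11]='o', prepend. Next row=LF[11]=9
  step 10: row=9, L[9]='o', prepend. Next row=LF[9]=8
  step 11: row=8, L[8]='o', prepend. Next row=LF[8]=7
  step 12: row=7, L[7]='i', prepend. Next row=LF[7]=6
  step 13: row=6, L[6]='a', prepend. Next row=LF[6]=3
  step 14: row=3, L[3]='a', prepend. Next row=LF[3]=1
Reversed output: aaiooouaeuoui$

Answer: aaiooouaeuoui$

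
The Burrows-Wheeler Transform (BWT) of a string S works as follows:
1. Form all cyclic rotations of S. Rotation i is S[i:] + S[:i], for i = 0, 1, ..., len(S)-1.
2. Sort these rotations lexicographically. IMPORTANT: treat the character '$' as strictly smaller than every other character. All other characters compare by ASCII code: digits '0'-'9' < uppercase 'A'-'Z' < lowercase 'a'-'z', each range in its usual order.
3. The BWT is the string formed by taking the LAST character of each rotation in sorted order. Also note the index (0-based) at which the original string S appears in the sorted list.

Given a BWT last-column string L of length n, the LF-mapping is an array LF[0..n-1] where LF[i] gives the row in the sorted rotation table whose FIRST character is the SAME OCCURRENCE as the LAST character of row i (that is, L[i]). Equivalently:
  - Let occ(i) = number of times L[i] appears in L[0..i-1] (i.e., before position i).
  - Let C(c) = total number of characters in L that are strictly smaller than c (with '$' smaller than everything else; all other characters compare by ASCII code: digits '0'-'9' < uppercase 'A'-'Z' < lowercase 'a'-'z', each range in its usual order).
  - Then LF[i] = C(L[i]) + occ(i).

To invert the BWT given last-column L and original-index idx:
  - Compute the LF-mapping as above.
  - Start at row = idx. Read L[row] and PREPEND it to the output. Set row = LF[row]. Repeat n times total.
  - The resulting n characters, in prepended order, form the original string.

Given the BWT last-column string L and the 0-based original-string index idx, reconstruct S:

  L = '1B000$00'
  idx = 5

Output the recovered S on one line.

LF mapping: 6 7 1 2 3 0 4 5
Walk LF starting at row 5, prepending L[row]:
  step 1: row=5, L[5]='$', prepend. Next row=LF[5]=0
  step 2: row=0, L[0]='1', prepend. Next row=LF[0]=6
  step 3: row=6, L[6]='0', prepend. Next row=LF[6]=4
  step 4: row=4, L[4]='0', prepend. Next row=LF[4]=3
  step 5: row=3, L[3]='0', prepend. Next row=LF[3]=2
  step 6: row=2, L[2]='0', prepend. Next row=LF[2]=1
  step 7: row=1, L[1]='B', prepend. Next row=LF[1]=7
  step 8: row=7, L[7]='0', prepend. Next row=LF[7]=5
Reversed output: 0B00001$

Answer: 0B00001$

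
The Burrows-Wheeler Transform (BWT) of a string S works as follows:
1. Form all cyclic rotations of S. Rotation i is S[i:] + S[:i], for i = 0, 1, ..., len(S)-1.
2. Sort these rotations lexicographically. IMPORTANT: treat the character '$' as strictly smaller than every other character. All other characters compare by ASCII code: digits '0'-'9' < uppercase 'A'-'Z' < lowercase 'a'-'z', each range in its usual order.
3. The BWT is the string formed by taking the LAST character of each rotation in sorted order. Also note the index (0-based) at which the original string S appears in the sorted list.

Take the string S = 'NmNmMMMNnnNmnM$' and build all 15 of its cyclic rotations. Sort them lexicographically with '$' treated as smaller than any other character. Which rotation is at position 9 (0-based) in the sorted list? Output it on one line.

All 15 rotations (rotation i = S[i:]+S[:i]):
  rot[0] = NmNmMMMNnnNmnM$
  rot[1] = mNmMMMNnnNmnM$N
  rot[2] = NmMMMNnnNmnM$Nm
  rot[3] = mMMMNnnNmnM$NmN
  rot[4] = MMMNnnNmnM$NmNm
  rot[5] = MMNnnNmnM$NmNmM
  rot[6] = MNnnNmnM$NmNmMM
  rot[7] = NnnNmnM$NmNmMMM
  rot[8] = nnNmnM$NmNmMMMN
  rot[9] = nNmnM$NmNmMMMNn
  rot[10] = NmnM$NmNmMMMNnn
  rot[11] = mnM$NmNmMMMNnnN
  rot[12] = nM$NmNmMMMNnnNm
  rot[13] = M$NmNmMMMNnnNmn
  rot[14] = $NmNmMMMNnnNmnM
Sorted (with $ < everything):
  sorted[0] = $NmNmMMMNnnNmnM
  sorted[1] = M$NmNmMMMNnnNmn
  sorted[2] = MMMNnnNmnM$NmNm
  sorted[3] = MMNnnNmnM$NmNmM
  sorted[4] = MNnnNmnM$NmNmMM
  sorted[5] = NmMMMNnnNmnM$Nm
  sorted[6] = NmNmMMMNnnNmnM$
  sorted[7] = NmnM$NmNmMMMNnn
  sorted[8] = NnnNmnM$NmNmMMM
  sorted[9] = mMMMNnnNmnM$NmN
  sorted[10] = mNmMMMNnnNmnM$N
  sorted[11] = mnM$NmNmMMMNnnN
  sorted[12] = nM$NmNmMMMNnnNm
  sorted[13] = nNmnM$NmNmMMMNn
  sorted[14] = nnNmnM$NmNmMMMN
sorted[9] = mMMMNnnNmnM$NmN

Answer: mMMMNnnNmnM$NmN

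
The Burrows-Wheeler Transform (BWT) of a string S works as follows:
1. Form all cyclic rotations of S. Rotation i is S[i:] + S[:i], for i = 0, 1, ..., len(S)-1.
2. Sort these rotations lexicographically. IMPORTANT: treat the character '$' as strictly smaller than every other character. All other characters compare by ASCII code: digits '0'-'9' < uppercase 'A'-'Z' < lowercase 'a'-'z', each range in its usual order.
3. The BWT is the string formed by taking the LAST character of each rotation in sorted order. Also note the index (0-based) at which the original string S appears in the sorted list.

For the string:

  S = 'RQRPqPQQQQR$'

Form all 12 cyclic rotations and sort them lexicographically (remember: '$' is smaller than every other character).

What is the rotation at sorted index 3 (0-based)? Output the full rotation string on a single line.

All 12 rotations (rotation i = S[i:]+S[:i]):
  rot[0] = RQRPqPQQQQR$
  rot[1] = QRPqPQQQQR$R
  rot[2] = RPqPQQQQR$RQ
  rot[3] = PqPQQQQR$RQR
  rot[4] = qPQQQQR$RQRP
  rot[5] = PQQQQR$RQRPq
  rot[6] = QQQQR$RQRPqP
  rot[7] = QQQR$RQRPqPQ
  rot[8] = QQR$RQRPqPQQ
  rot[9] = QR$RQRPqPQQQ
  rot[10] = R$RQRPqPQQQQ
  rot[11] = $RQRPqPQQQQR
Sorted (with $ < everything):
  sorted[0] = $RQRPqPQQQQR
  sorted[1] = PQQQQR$RQRPq
  sorted[2] = PqPQQQQR$RQR
  sorted[3] = QQQQR$RQRPqP
  sorted[4] = QQQR$RQRPqPQ
  sorted[5] = QQR$RQRPqPQQ
  sorted[6] = QR$RQRPqPQQQ
  sorted[7] = QRPqPQQQQR$R
  sorted[8] = R$RQRPqPQQQQ
  sorted[9] = RPqPQQQQR$RQ
  sorted[10] = RQRPqPQQQQR$
  sorted[11] = qPQQQQR$RQRP
sorted[3] = QQQQR$RQRPqP

Answer: QQQQR$RQRPqP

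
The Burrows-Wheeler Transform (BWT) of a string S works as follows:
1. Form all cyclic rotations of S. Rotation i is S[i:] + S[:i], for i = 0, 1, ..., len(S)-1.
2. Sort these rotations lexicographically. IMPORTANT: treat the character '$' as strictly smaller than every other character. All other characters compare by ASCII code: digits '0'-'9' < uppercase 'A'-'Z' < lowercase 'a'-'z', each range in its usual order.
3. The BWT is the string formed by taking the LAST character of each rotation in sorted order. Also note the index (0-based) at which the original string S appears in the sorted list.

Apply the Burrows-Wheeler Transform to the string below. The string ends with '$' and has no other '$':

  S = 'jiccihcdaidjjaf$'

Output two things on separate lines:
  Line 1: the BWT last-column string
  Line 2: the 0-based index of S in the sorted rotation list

Answer: fjdihcciaijacj$d
14

Derivation:
All 16 rotations (rotation i = S[i:]+S[:i]):
  rot[0] = jiccihcdaidjjaf$
  rot[1] = iccihcdaidjjaf$j
  rot[2] = ccihcdaidjjaf$ji
  rot[3] = cihcdaidjjaf$jic
  rot[4] = ihcdaidjjaf$jicc
  rot[5] = hcdaidjjaf$jicci
  rot[6] = cdaidjjaf$jiccih
  rot[7] = daidjjaf$jiccihc
  rot[8] = aidjjaf$jiccihcd
  rot[9] = idjjaf$jiccihcda
  rot[10] = djjaf$jiccihcdai
  rot[11] = jjaf$jiccihcdaid
  rot[12] = jaf$jiccihcdaidj
  rot[13] = af$jiccihcdaidjj
  rot[14] = f$jiccihcdaidjja
  rot[15] = $jiccihcdaidjjaf
Sorted (with $ < everything):
  sorted[0] = $jiccihcdaidjjaf  (last char: 'f')
  sorted[1] = af$jiccihcdaidjj  (last char: 'j')
  sorted[2] = aidjjaf$jiccihcd  (last char: 'd')
  sorted[3] = ccihcdaidjjaf$ji  (last char: 'i')
  sorted[4] = cdaidjjaf$jiccih  (last char: 'h')
  sorted[5] = cihcdaidjjaf$jic  (last char: 'c')
  sorted[6] = daidjjaf$jiccihc  (last char: 'c')
  sorted[7] = djjaf$jiccihcdai  (last char: 'i')
  sorted[8] = f$jiccihcdaidjja  (last char: 'a')
  sorted[9] = hcdaidjjaf$jicci  (last char: 'i')
  sorted[10] = iccihcdaidjjaf$j  (last char: 'j')
  sorted[11] = idjjaf$jiccihcda  (last char: 'a')
  sorted[12] = ihcdaidjjaf$jicc  (last char: 'c')
  sorted[13] = jaf$jiccihcdaidj  (last char: 'j')
  sorted[14] = jiccihcdaidjjaf$  (last char: '$')
  sorted[15] = jjaf$jiccihcdaid  (last char: 'd')
Last column: fjdihcciaijacj$d
Original string S is at sorted index 14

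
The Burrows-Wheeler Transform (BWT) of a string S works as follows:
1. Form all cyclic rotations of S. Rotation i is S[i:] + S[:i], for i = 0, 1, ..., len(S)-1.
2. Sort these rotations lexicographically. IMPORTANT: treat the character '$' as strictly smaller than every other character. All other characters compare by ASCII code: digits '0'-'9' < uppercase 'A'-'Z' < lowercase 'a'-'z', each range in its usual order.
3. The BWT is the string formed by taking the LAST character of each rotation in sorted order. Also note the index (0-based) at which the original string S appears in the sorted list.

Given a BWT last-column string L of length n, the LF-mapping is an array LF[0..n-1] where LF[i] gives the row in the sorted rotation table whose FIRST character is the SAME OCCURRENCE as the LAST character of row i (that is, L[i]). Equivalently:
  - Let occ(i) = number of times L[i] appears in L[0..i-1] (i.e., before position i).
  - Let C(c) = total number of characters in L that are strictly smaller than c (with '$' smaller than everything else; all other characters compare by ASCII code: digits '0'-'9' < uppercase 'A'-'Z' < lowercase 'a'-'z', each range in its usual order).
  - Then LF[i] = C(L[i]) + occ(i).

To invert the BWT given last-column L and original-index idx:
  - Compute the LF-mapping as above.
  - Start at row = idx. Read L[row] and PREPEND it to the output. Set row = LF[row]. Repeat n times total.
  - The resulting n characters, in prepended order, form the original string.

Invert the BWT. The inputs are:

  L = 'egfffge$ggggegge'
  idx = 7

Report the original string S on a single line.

LF mapping: 1 8 5 6 7 9 2 0 10 11 12 13 3 14 15 4
Walk LF starting at row 7, prepending L[row]:
  step 1: row=7, L[7]='$', prepend. Next row=LF[7]=0
  step 2: row=0, L[0]='e', prepend. Next row=LF[0]=1
  step 3: row=1, L[1]='g', prepend. Next row=LF[1]=8
  step 4: row=8, L[8]='g', prepend. Next row=LF[8]=10
  step 5: row=10, L[10]='g', prepend. Next row=LF[10]=12
  step 6: row=12, L[12]='e', prepend. Next row=LF[12]=3
  step 7: row=3, L[3]='f', prepend. Next row=LF[3]=6
  step 8: row=6, L[6]='e', prepend. Next row=LF[6]=2
  step 9: row=2, L[2]='f', prepend. Next row=LF[2]=5
  step 10: row=5, L[5]='g', prepend. Next row=LF[5]=9
  step 11: row=9, L[9]='g', prepend. Next row=LF[9]=11
  step 12: row=11, L[11]='g', prepend. Next row=LF[11]=13
  step 13: row=13, L[13]='g', prepend. Next row=LF[13]=14
  step 14: row=14, L[14]='g', prepend. Next row=LF[14]=15
  step 15: row=15, L[15]='e', prepend. Next row=LF[15]=4
  step 16: row=4, L[4]='f', prepend. Next row=LF[4]=7
Reversed output: fegggggfefeggge$

Answer: fegggggfefeggge$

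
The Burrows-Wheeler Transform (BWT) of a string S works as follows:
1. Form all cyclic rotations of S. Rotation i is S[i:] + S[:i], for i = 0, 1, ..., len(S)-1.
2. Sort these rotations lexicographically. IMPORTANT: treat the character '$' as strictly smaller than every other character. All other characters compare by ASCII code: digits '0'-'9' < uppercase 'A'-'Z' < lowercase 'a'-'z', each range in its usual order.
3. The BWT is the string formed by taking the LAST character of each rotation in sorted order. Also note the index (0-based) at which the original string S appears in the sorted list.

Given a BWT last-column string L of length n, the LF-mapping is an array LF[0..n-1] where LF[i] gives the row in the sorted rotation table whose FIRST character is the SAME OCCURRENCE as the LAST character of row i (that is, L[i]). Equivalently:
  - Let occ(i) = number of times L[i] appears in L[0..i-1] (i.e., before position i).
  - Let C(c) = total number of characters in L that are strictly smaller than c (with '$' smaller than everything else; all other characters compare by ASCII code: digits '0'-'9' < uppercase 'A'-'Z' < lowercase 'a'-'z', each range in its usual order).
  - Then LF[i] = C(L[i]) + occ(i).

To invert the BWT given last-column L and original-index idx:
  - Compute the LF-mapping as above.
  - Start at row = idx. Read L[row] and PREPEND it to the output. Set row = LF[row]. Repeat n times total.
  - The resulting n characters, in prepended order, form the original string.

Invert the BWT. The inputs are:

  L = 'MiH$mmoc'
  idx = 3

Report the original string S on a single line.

LF mapping: 2 4 1 0 5 6 7 3
Walk LF starting at row 3, prepending L[row]:
  step 1: row=3, L[3]='$', prepend. Next row=LF[3]=0
  step 2: row=0, L[0]='M', prepend. Next row=LF[0]=2
  step 3: row=2, L[2]='H', prepend. Next row=LF[2]=1
  step 4: row=1, L[1]='i', prepend. Next row=LF[1]=4
  step 5: row=4, L[4]='m', prepend. Next row=LF[4]=5
  step 6: row=5, L[5]='m', prepend. Next row=LF[5]=6
  step 7: row=6, L[6]='o', prepend. Next row=LF[6]=7
  step 8: row=7, L[7]='c', prepend. Next row=LF[7]=3
Reversed output: commiHM$

Answer: commiHM$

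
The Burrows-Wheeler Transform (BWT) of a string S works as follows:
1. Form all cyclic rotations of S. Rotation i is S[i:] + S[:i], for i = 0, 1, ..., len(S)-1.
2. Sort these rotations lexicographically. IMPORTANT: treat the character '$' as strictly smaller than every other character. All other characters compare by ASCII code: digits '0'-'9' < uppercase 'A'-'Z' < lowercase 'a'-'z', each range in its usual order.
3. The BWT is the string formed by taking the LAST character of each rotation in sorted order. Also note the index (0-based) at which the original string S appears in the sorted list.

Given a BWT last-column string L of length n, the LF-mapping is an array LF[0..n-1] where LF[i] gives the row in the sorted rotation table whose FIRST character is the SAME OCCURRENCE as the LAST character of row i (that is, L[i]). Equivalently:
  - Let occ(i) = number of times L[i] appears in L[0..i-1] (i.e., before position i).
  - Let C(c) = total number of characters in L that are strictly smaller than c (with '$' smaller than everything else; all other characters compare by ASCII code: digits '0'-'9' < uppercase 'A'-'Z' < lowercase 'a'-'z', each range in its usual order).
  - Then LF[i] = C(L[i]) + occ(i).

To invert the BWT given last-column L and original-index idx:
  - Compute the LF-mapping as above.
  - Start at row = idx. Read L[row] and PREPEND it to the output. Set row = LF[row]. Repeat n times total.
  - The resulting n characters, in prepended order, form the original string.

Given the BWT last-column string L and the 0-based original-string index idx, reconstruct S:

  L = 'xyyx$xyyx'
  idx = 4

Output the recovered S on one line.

LF mapping: 1 5 6 2 0 3 7 8 4
Walk LF starting at row 4, prepending L[row]:
  step 1: row=4, L[4]='$', prepend. Next row=LF[4]=0
  step 2: row=0, L[0]='x', prepend. Next row=LF[0]=1
  step 3: row=1, L[1]='y', prepend. Next row=LF[1]=5
  step 4: row=5, L[5]='x', prepend. Next row=LF[5]=3
  step 5: row=3, L[3]='x', prepend. Next row=LF[3]=2
  step 6: row=2, L[2]='y', prepend. Next row=LF[2]=6
  step 7: row=6, L[6]='y', prepend. Next row=LF[6]=7
  step 8: row=7, L[7]='y', prepend. Next row=LF[7]=8
  step 9: row=8, L[8]='x', prepend. Next row=LF[8]=4
Reversed output: xyyyxxyx$

Answer: xyyyxxyx$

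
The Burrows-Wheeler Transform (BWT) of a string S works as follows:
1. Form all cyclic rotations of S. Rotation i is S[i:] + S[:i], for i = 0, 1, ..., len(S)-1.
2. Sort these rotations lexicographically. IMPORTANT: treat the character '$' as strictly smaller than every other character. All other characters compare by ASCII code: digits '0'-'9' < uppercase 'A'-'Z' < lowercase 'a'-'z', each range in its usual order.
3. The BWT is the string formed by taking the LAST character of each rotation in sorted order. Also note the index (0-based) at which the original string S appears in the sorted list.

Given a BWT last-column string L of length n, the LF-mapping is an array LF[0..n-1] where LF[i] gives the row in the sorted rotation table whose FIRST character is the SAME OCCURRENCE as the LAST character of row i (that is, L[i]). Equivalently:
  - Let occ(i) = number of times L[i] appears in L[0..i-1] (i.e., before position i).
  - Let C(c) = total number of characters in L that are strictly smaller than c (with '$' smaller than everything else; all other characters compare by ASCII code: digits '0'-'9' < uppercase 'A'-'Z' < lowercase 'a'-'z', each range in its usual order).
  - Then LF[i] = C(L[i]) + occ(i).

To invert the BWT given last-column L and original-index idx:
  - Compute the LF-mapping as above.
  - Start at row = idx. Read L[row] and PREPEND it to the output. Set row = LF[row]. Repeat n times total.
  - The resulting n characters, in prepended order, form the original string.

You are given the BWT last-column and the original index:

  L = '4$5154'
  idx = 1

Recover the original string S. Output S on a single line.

LF mapping: 2 0 4 1 5 3
Walk LF starting at row 1, prepending L[row]:
  step 1: row=1, L[1]='$', prepend. Next row=LF[1]=0
  step 2: row=0, L[0]='4', prepend. Next row=LF[0]=2
  step 3: row=2, L[2]='5', prepend. Next row=LF[2]=4
  step 4: row=4, L[4]='5', prepend. Next row=LF[4]=5
  step 5: row=5, L[5]='4', prepend. Next row=LF[5]=3
  step 6: row=3, L[3]='1', prepend. Next row=LF[3]=1
Reversed output: 14554$

Answer: 14554$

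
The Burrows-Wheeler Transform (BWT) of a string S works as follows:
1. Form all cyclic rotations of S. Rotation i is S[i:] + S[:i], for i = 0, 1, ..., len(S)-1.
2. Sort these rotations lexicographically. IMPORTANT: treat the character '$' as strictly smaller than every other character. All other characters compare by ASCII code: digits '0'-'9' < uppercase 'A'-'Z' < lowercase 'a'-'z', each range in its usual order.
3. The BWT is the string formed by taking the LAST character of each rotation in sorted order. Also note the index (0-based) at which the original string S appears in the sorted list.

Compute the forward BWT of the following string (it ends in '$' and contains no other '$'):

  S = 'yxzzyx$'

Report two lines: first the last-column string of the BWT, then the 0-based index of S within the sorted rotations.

All 7 rotations (rotation i = S[i:]+S[:i]):
  rot[0] = yxzzyx$
  rot[1] = xzzyx$y
  rot[2] = zzyx$yx
  rot[3] = zyx$yxz
  rot[4] = yx$yxzz
  rot[5] = x$yxzzy
  rot[6] = $yxzzyx
Sorted (with $ < everything):
  sorted[0] = $yxzzyx  (last char: 'x')
  sorted[1] = x$yxzzy  (last char: 'y')
  sorted[2] = xzzyx$y  (last char: 'y')
  sorted[3] = yx$yxzz  (last char: 'z')
  sorted[4] = yxzzyx$  (last char: '$')
  sorted[5] = zyx$yxz  (last char: 'z')
  sorted[6] = zzyx$yx  (last char: 'x')
Last column: xyyz$zx
Original string S is at sorted index 4

Answer: xyyz$zx
4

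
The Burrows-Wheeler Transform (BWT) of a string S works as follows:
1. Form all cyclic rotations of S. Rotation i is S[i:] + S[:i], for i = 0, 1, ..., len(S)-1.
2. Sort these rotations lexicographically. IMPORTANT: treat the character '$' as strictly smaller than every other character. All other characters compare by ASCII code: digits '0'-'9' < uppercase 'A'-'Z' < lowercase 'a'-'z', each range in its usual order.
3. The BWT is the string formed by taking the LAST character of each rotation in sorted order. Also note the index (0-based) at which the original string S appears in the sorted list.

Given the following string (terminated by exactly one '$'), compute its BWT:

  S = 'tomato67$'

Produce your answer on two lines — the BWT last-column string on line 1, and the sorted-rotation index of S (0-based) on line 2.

All 9 rotations (rotation i = S[i:]+S[:i]):
  rot[0] = tomato67$
  rot[1] = omato67$t
  rot[2] = mato67$to
  rot[3] = ato67$tom
  rot[4] = to67$toma
  rot[5] = o67$tomat
  rot[6] = 67$tomato
  rot[7] = 7$tomato6
  rot[8] = $tomato67
Sorted (with $ < everything):
  sorted[0] = $tomato67  (last char: '7')
  sorted[1] = 67$tomato  (last char: 'o')
  sorted[2] = 7$tomato6  (last char: '6')
  sorted[3] = ato67$tom  (last char: 'm')
  sorted[4] = mato67$to  (last char: 'o')
  sorted[5] = o67$tomat  (last char: 't')
  sorted[6] = omato67$t  (last char: 't')
  sorted[7] = to67$toma  (last char: 'a')
  sorted[8] = tomato67$  (last char: '$')
Last column: 7o6motta$
Original string S is at sorted index 8

Answer: 7o6motta$
8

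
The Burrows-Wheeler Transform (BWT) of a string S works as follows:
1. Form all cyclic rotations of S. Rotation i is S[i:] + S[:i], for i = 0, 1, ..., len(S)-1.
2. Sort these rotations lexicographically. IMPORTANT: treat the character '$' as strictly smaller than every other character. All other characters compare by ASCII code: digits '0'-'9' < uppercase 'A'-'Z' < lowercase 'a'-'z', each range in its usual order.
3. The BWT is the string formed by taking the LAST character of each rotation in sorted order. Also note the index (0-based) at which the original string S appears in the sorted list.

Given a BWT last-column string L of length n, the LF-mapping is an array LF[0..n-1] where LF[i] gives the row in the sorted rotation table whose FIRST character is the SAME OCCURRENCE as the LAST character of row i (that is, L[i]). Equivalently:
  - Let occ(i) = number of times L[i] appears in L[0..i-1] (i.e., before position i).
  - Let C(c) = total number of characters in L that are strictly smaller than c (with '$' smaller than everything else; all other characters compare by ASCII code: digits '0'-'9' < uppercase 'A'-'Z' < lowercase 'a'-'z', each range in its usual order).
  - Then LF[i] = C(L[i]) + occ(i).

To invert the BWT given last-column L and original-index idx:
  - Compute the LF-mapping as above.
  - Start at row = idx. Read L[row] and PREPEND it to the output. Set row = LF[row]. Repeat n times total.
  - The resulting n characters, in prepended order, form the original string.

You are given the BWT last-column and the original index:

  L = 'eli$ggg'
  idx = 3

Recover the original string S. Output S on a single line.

LF mapping: 1 6 5 0 2 3 4
Walk LF starting at row 3, prepending L[row]:
  step 1: row=3, L[3]='$', prepend. Next row=LF[3]=0
  step 2: row=0, L[0]='e', prepend. Next row=LF[0]=1
  step 3: row=1, L[1]='l', prepend. Next row=LF[1]=6
  step 4: row=6, L[6]='g', prepend. Next row=LF[6]=4
  step 5: row=4, L[4]='g', prepend. Next row=LF[4]=2
  step 6: row=2, L[2]='i', prepend. Next row=LF[2]=5
  step 7: row=5, L[5]='g', prepend. Next row=LF[5]=3
Reversed output: giggle$

Answer: giggle$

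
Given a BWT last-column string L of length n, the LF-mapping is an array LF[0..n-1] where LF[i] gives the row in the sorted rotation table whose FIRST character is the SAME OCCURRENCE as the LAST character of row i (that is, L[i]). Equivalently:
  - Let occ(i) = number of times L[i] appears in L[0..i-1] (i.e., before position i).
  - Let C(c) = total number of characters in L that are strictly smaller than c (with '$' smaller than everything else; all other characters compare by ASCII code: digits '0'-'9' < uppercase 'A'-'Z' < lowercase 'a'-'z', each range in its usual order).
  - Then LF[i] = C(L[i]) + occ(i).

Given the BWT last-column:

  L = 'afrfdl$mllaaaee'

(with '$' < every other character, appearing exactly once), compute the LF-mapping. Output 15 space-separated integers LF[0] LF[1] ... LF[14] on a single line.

Answer: 1 8 14 9 5 10 0 13 11 12 2 3 4 6 7

Derivation:
Char counts: '$':1, 'a':4, 'd':1, 'e':2, 'f':2, 'l':3, 'm':1, 'r':1
C (first-col start): C('$')=0, C('a')=1, C('d')=5, C('e')=6, C('f')=8, C('l')=10, C('m')=13, C('r')=14
L[0]='a': occ=0, LF[0]=C('a')+0=1+0=1
L[1]='f': occ=0, LF[1]=C('f')+0=8+0=8
L[2]='r': occ=0, LF[2]=C('r')+0=14+0=14
L[3]='f': occ=1, LF[3]=C('f')+1=8+1=9
L[4]='d': occ=0, LF[4]=C('d')+0=5+0=5
L[5]='l': occ=0, LF[5]=C('l')+0=10+0=10
L[6]='$': occ=0, LF[6]=C('$')+0=0+0=0
L[7]='m': occ=0, LF[7]=C('m')+0=13+0=13
L[8]='l': occ=1, LF[8]=C('l')+1=10+1=11
L[9]='l': occ=2, LF[9]=C('l')+2=10+2=12
L[10]='a': occ=1, LF[10]=C('a')+1=1+1=2
L[11]='a': occ=2, LF[11]=C('a')+2=1+2=3
L[12]='a': occ=3, LF[12]=C('a')+3=1+3=4
L[13]='e': occ=0, LF[13]=C('e')+0=6+0=6
L[14]='e': occ=1, LF[14]=C('e')+1=6+1=7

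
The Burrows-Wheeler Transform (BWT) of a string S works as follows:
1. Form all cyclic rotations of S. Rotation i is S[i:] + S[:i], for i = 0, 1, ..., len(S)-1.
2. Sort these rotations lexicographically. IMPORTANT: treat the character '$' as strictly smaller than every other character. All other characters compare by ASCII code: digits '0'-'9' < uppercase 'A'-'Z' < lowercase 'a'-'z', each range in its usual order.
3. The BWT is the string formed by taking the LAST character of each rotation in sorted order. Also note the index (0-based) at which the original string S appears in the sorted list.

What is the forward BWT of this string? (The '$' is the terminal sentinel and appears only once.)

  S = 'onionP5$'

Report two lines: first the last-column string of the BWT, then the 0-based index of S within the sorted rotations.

Answer: 5Pnnooi$
7

Derivation:
All 8 rotations (rotation i = S[i:]+S[:i]):
  rot[0] = onionP5$
  rot[1] = nionP5$o
  rot[2] = ionP5$on
  rot[3] = onP5$oni
  rot[4] = nP5$onio
  rot[5] = P5$onion
  rot[6] = 5$onionP
  rot[7] = $onionP5
Sorted (with $ < everything):
  sorted[0] = $onionP5  (last char: '5')
  sorted[1] = 5$onionP  (last char: 'P')
  sorted[2] = P5$onion  (last char: 'n')
  sorted[3] = ionP5$on  (last char: 'n')
  sorted[4] = nP5$onio  (last char: 'o')
  sorted[5] = nionP5$o  (last char: 'o')
  sorted[6] = onP5$oni  (last char: 'i')
  sorted[7] = onionP5$  (last char: '$')
Last column: 5Pnnooi$
Original string S is at sorted index 7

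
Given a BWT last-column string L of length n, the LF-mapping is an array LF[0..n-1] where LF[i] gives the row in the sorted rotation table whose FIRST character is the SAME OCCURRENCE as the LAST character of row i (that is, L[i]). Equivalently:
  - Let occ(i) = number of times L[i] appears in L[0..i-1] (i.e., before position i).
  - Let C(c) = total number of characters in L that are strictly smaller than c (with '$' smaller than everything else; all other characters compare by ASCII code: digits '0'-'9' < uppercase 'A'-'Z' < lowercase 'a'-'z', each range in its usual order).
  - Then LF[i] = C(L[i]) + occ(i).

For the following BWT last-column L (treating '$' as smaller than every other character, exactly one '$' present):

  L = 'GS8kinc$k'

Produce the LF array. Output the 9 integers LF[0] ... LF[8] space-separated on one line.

Char counts: '$':1, '8':1, 'G':1, 'S':1, 'c':1, 'i':1, 'k':2, 'n':1
C (first-col start): C('$')=0, C('8')=1, C('G')=2, C('S')=3, C('c')=4, C('i')=5, C('k')=6, C('n')=8
L[0]='G': occ=0, LF[0]=C('G')+0=2+0=2
L[1]='S': occ=0, LF[1]=C('S')+0=3+0=3
L[2]='8': occ=0, LF[2]=C('8')+0=1+0=1
L[3]='k': occ=0, LF[3]=C('k')+0=6+0=6
L[4]='i': occ=0, LF[4]=C('i')+0=5+0=5
L[5]='n': occ=0, LF[5]=C('n')+0=8+0=8
L[6]='c': occ=0, LF[6]=C('c')+0=4+0=4
L[7]='$': occ=0, LF[7]=C('$')+0=0+0=0
L[8]='k': occ=1, LF[8]=C('k')+1=6+1=7

Answer: 2 3 1 6 5 8 4 0 7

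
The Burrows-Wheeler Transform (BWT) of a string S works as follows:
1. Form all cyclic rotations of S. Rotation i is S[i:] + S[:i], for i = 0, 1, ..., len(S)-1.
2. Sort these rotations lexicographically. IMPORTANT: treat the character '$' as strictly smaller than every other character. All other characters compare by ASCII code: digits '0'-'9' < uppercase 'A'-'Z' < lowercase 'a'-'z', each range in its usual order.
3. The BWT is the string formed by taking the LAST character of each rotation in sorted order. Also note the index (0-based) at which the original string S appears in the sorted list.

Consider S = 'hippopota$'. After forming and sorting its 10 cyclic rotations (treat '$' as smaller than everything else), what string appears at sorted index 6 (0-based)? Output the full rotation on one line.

Answer: popota$hip

Derivation:
All 10 rotations (rotation i = S[i:]+S[:i]):
  rot[0] = hippopota$
  rot[1] = ippopota$h
  rot[2] = ppopota$hi
  rot[3] = popota$hip
  rot[4] = opota$hipp
  rot[5] = pota$hippo
  rot[6] = ota$hippop
  rot[7] = ta$hippopo
  rot[8] = a$hippopot
  rot[9] = $hippopota
Sorted (with $ < everything):
  sorted[0] = $hippopota
  sorted[1] = a$hippopot
  sorted[2] = hippopota$
  sorted[3] = ippopota$h
  sorted[4] = opota$hipp
  sorted[5] = ota$hippop
  sorted[6] = popota$hip
  sorted[7] = pota$hippo
  sorted[8] = ppopota$hi
  sorted[9] = ta$hippopo
sorted[6] = popota$hip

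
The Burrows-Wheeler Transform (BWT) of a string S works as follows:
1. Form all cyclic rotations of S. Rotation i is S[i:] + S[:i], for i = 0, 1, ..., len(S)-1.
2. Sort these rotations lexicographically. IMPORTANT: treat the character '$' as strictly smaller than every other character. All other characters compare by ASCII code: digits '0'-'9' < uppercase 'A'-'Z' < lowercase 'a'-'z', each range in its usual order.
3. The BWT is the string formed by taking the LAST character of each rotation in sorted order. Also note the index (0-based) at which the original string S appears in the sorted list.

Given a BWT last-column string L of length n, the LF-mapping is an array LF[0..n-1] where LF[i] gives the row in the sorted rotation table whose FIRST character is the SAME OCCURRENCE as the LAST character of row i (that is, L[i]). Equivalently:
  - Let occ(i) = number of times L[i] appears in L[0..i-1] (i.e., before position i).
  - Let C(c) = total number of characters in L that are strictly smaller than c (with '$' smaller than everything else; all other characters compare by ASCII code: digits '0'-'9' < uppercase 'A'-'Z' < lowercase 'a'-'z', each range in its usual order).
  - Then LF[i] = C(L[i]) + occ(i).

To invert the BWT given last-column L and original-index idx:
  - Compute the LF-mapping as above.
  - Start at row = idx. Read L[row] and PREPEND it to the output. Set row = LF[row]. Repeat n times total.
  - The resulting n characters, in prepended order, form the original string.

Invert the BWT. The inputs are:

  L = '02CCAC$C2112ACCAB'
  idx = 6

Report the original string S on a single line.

Answer: 2C1ACC2AC1BCCA20$

Derivation:
LF mapping: 1 4 11 12 7 13 0 14 5 2 3 6 8 15 16 9 10
Walk LF starting at row 6, prepending L[row]:
  step 1: row=6, L[6]='$', prepend. Next row=LF[6]=0
  step 2: row=0, L[0]='0', prepend. Next row=LF[0]=1
  step 3: row=1, L[1]='2', prepend. Next row=LF[1]=4
  step 4: row=4, L[4]='A', prepend. Next row=LF[4]=7
  step 5: row=7, L[7]='C', prepend. Next row=LF[7]=14
  step 6: row=14, L[14]='C', prepend. Next row=LF[14]=16
  step 7: row=16, L[16]='B', prepend. Next row=LF[16]=10
  step 8: row=10, L[10]='1', prepend. Next row=LF[10]=3
  step 9: row=3, L[3]='C', prepend. Next row=LF[3]=12
  step 10: row=12, L[12]='A', prepend. Next row=LF[12]=8
  step 11: row=8, L[8]='2', prepend. Next row=LF[8]=5
  step 12: row=5, L[5]='C', prepend. Next row=LF[5]=13
  step 13: row=13, L[13]='C', prepend. Next row=LF[13]=15
  step 14: row=15, L[15]='A', prepend. Next row=LF[15]=9
  step 15: row=9, L[9]='1', prepend. Next row=LF[9]=2
  step 16: row=2, L[2]='C', prepend. Next row=LF[2]=11
  step 17: row=11, L[11]='2', prepend. Next row=LF[11]=6
Reversed output: 2C1ACC2AC1BCCA20$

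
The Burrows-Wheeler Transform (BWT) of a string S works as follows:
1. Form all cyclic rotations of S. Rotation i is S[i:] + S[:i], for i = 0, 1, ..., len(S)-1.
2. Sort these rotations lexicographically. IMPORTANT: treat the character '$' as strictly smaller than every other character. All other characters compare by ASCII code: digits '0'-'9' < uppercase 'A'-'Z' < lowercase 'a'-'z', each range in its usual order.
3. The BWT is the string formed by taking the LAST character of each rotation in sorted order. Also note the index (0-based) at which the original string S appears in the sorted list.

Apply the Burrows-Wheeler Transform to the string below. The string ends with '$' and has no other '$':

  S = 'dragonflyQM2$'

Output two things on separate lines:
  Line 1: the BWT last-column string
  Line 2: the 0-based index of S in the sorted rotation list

Answer: 2MQyr$nafogdl
5

Derivation:
All 13 rotations (rotation i = S[i:]+S[:i]):
  rot[0] = dragonflyQM2$
  rot[1] = ragonflyQM2$d
  rot[2] = agonflyQM2$dr
  rot[3] = gonflyQM2$dra
  rot[4] = onflyQM2$drag
  rot[5] = nflyQM2$drago
  rot[6] = flyQM2$dragon
  rot[7] = lyQM2$dragonf
  rot[8] = yQM2$dragonfl
  rot[9] = QM2$dragonfly
  rot[10] = M2$dragonflyQ
  rot[11] = 2$dragonflyQM
  rot[12] = $dragonflyQM2
Sorted (with $ < everything):
  sorted[0] = $dragonflyQM2  (last char: '2')
  sorted[1] = 2$dragonflyQM  (last char: 'M')
  sorted[2] = M2$dragonflyQ  (last char: 'Q')
  sorted[3] = QM2$dragonfly  (last char: 'y')
  sorted[4] = agonflyQM2$dr  (last char: 'r')
  sorted[5] = dragonflyQM2$  (last char: '$')
  sorted[6] = flyQM2$dragon  (last char: 'n')
  sorted[7] = gonflyQM2$dra  (last char: 'a')
  sorted[8] = lyQM2$dragonf  (last char: 'f')
  sorted[9] = nflyQM2$drago  (last char: 'o')
  sorted[10] = onflyQM2$drag  (last char: 'g')
  sorted[11] = ragonflyQM2$d  (last char: 'd')
  sorted[12] = yQM2$dragonfl  (last char: 'l')
Last column: 2MQyr$nafogdl
Original string S is at sorted index 5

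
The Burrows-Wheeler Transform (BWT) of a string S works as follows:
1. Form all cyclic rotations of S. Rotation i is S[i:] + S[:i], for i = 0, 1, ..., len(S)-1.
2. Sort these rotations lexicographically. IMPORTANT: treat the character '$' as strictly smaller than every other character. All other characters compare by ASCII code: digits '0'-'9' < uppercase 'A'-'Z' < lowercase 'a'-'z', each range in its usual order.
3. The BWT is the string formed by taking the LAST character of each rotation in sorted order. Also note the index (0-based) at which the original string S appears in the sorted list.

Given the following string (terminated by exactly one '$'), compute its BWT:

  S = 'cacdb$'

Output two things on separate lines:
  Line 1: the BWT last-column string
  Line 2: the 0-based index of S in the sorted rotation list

All 6 rotations (rotation i = S[i:]+S[:i]):
  rot[0] = cacdb$
  rot[1] = acdb$c
  rot[2] = cdb$ca
  rot[3] = db$cac
  rot[4] = b$cacd
  rot[5] = $cacdb
Sorted (with $ < everything):
  sorted[0] = $cacdb  (last char: 'b')
  sorted[1] = acdb$c  (last char: 'c')
  sorted[2] = b$cacd  (last char: 'd')
  sorted[3] = cacdb$  (last char: '$')
  sorted[4] = cdb$ca  (last char: 'a')
  sorted[5] = db$cac  (last char: 'c')
Last column: bcd$ac
Original string S is at sorted index 3

Answer: bcd$ac
3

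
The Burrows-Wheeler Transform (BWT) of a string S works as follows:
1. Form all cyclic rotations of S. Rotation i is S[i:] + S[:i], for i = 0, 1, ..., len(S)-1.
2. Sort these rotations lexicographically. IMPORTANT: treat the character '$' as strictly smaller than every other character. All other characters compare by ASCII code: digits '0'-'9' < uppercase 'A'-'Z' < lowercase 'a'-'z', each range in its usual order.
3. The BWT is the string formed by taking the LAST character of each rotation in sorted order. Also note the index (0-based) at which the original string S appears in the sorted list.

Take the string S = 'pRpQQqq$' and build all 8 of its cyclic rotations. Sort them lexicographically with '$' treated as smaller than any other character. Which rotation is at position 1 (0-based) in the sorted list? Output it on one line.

Answer: QQqq$pRp

Derivation:
All 8 rotations (rotation i = S[i:]+S[:i]):
  rot[0] = pRpQQqq$
  rot[1] = RpQQqq$p
  rot[2] = pQQqq$pR
  rot[3] = QQqq$pRp
  rot[4] = Qqq$pRpQ
  rot[5] = qq$pRpQQ
  rot[6] = q$pRpQQq
  rot[7] = $pRpQQqq
Sorted (with $ < everything):
  sorted[0] = $pRpQQqq
  sorted[1] = QQqq$pRp
  sorted[2] = Qqq$pRpQ
  sorted[3] = RpQQqq$p
  sorted[4] = pQQqq$pR
  sorted[5] = pRpQQqq$
  sorted[6] = q$pRpQQq
  sorted[7] = qq$pRpQQ
sorted[1] = QQqq$pRp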